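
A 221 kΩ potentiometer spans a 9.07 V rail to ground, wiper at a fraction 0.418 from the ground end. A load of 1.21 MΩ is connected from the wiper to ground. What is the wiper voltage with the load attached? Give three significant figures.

The wiper splits the pot into (1−α)R = 128.6 kΩ above and αR = 92.38 kΩ below.
Lower section ‖ load = 85.83 kΩ.
V_wiper = 9.07 × 85.83/(128.6 + 85.83) = 3.63 V.

V ≈ 3.63 V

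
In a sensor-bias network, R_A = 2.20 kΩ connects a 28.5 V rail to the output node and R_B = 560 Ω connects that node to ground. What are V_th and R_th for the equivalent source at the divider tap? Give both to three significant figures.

V_th = 5.78 V, R_th = 446 Ω

V_th is the open-circuit tap voltage: 28.5 × 560/(2200 + 560) = 5.78 V.
With the supply zeroed, R_A and R_B appear in parallel from the tap: R_th = R_A‖R_B = (2200 × 560)/2760 = 446 Ω.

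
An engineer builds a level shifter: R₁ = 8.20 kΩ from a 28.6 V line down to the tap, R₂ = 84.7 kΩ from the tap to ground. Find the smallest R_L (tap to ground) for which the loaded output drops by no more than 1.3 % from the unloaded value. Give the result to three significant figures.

Output resistance R_th = R₁‖R₂ = (8.20 × 84.7)/92.90 = 7.476 kΩ.
The fractional drop is R_th/(R_th + R_L); requiring this ≤ 0.0130 gives R_L ≥ R_th(1/0.0130 − 1) = 7.476 × 75.92 = 568 kΩ.

R_L(min) ≈ 568 kΩ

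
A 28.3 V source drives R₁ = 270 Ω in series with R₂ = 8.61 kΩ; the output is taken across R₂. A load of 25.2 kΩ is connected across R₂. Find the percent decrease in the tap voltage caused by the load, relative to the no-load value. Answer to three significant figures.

1.03 %

The divider's output (Thévenin) resistance is R₁‖R₂ = 261.8 Ω.
Fractional drop under load = R_th/(R_th + R_L) = 261.8 / (261.8 + 25200) = 0.01028.
So the output falls by 1.03 %.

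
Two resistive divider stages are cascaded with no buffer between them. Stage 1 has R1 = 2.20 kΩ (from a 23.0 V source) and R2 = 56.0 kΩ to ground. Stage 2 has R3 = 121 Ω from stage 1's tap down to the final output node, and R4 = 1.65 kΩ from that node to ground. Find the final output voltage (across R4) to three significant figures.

Stage 2 presents R3+R4 = 1771 Ω as a load on stage 1's tap.
Stage 1's lower leg becomes R2‖(R3+R4) = 1717 Ω, so V_mid = 23.0 × 1717/3917 = 10.08 V.
Stage 2 is itself unloaded: V_out = V_mid × R4/(R3+R4) = 10.08 × 1650/1771 = 9.39 V.

V_out ≈ 9.39 V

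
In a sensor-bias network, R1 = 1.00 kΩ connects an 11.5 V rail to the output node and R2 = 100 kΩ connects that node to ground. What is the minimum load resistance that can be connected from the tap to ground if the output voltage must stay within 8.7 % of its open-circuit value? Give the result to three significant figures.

R_L(min) ≈ 10.4 kΩ

Output resistance R_th = R1‖R2 = (1000 × 100000)/101000 = 990.1 Ω.
The fractional drop is R_th/(R_th + R_L); requiring this ≤ 0.0870 gives R_L ≥ R_th(1/0.0870 − 1) = 990.1 × 10.49 = 10.4 kΩ.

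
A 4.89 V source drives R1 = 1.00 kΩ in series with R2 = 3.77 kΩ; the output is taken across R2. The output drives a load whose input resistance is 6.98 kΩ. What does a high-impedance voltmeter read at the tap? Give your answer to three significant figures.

The load sits in parallel with R2: R2‖R_L = (3.77 × 6.98) / (3.77 + 6.98) = 2.448 kΩ.
V_out = 4.89 × 2.448 / (1.00 + 2.448) = 4.89 × 2.448/3.448 = 3.47 V.
(Unloaded it would have been 3.86 V.)

V_out ≈ 3.47 V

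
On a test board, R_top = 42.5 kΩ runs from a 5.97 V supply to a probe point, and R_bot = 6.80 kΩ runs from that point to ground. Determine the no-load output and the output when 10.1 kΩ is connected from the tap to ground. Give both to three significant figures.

Open-circuit: V = 5.97 × 6.80/(42.5 + 6.80) = 0.823 V.
With the load, R_bot becomes R_bot‖R_L = 4.064 kΩ, so V = 5.97 × 4.064/46.56 = 0.521 V.

Unloaded: 0.823 V; loaded: 0.521 V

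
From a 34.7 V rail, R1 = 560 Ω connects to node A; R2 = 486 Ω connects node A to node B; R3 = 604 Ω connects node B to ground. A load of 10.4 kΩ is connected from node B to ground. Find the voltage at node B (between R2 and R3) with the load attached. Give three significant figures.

V ≈ 12.3 V

At node B, R3 is in parallel with the load: R3‖R_L = 570.8 Ω.
Below node A the resistance is R2 + (R3‖R_L) = 1057 Ω, so V_A = 34.7 × 1057/1617 = 22.68 V.
Then V_B = V_A × (R3‖R_L)/(R2 + R3‖R_L) = 22.68 × 570.8/1057 = 12.3 V.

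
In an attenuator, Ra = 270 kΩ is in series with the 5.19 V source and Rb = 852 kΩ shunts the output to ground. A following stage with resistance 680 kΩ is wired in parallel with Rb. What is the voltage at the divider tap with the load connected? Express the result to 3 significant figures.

The load sits in parallel with Rb: Rb‖R_L = (852 × 680) / (852 + 680) = 378.2 kΩ.
V_out = 5.19 × 378.2 / (270 + 378.2) = 5.19 × 378.2/648.2 = 3.03 V.

V_out ≈ 3.03 V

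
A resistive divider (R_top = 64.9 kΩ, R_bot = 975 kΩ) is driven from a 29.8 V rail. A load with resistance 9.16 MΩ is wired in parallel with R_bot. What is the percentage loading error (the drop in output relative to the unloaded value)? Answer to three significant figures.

The divider's output (Thévenin) resistance is R_top‖R_bot = 60.85 kΩ.
Fractional drop under load = R_th/(R_th + R_L) = 60.85 / (60.85 + 9160) = 0.006599.
So the output falls by 0.660 %.

0.660 %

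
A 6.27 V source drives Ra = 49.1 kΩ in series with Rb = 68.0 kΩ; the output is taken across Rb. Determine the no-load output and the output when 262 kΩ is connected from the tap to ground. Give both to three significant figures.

Unloaded: 3.64 V; loaded: 3.28 V

Open-circuit: V = 6.27 × 68.0/(49.1 + 68.0) = 3.64 V.
With the load, Rb becomes Rb‖R_L = 53.99 kΩ, so V = 6.27 × 53.99/103.1 = 3.28 V.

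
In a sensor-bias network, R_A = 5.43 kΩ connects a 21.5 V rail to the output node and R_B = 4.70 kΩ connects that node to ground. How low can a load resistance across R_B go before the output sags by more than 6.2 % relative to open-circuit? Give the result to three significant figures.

Output resistance R_th = R_A‖R_B = (5.43 × 4.70)/10.13 = 2.519 kΩ.
The fractional drop is R_th/(R_th + R_L); requiring this ≤ 0.0620 gives R_L ≥ R_th(1/0.0620 − 1) = 2.519 × 15.13 = 38.1 kΩ.

R_L(min) ≈ 38.1 kΩ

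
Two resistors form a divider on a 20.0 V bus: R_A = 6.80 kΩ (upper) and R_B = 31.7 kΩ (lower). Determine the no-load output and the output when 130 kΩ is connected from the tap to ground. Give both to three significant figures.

Open-circuit: V = 20.0 × 31.7/(6.80 + 31.7) = 16.5 V.
With the load, R_B becomes R_B‖R_L = 25.49 kΩ, so V = 20.0 × 25.49/32.29 = 15.8 V.

Unloaded: 16.5 V; loaded: 15.8 V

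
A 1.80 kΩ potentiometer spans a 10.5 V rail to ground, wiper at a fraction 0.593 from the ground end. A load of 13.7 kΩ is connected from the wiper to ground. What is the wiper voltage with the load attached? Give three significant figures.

V ≈ 6.04 V

The wiper splits the pot into (1−α)R = 732.6 Ω above and αR = 1067 Ω below.
Lower section ‖ load = 990.2 Ω.
V_wiper = 10.5 × 990.2/(732.6 + 990.2) = 6.04 V.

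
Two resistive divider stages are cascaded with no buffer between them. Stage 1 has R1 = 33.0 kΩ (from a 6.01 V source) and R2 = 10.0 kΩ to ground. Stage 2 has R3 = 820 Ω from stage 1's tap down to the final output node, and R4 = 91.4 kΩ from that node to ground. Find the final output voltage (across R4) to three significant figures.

Stage 2 presents R3+R4 = 92220 Ω as a load on stage 1's tap.
Stage 1's lower leg becomes R2‖(R3+R4) = 9022 Ω, so V_mid = 6.01 × 9022/42020 = 1.290 V.
Stage 2 is itself unloaded: V_out = V_mid × R4/(R3+R4) = 1.290 × 91400/92220 = 1.28 V.

V_out ≈ 1.28 V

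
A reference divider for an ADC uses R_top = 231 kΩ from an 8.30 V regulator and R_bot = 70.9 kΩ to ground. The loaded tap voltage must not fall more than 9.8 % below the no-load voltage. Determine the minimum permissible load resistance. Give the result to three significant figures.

R_L(min) ≈ 499 kΩ

Output resistance R_th = R_top‖R_bot = (231 × 70.9)/301.9 = 54.25 kΩ.
The fractional drop is R_th/(R_th + R_L); requiring this ≤ 0.0980 gives R_L ≥ R_th(1/0.0980 − 1) = 54.25 × 9.204 = 499 kΩ.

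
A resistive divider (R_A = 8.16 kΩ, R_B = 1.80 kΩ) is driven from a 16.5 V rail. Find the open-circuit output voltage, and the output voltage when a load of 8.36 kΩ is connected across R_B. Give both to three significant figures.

Open-circuit: V = 16.5 × 1.80/(8.16 + 1.80) = 2.98 V.
With the load, R_B becomes R_B‖R_L = 1.481 kΩ, so V = 16.5 × 1.481/9.641 = 2.53 V.

Unloaded: 2.98 V; loaded: 2.53 V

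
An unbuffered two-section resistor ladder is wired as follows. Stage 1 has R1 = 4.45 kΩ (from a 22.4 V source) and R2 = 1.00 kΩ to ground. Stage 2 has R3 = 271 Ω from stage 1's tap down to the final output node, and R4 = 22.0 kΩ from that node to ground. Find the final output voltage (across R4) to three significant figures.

V_out ≈ 3.92 V

Stage 2 presents R3+R4 = 22270 Ω as a load on stage 1's tap.
Stage 1's lower leg becomes R2‖(R3+R4) = 957.0 Ω, so V_mid = 22.4 × 957.0/5407 = 3.965 V.
Stage 2 is itself unloaded: V_out = V_mid × R4/(R3+R4) = 3.965 × 22000/22270 = 3.92 V.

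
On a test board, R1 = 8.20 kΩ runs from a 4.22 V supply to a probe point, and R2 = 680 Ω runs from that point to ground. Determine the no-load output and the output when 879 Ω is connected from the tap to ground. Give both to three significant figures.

Open-circuit: V = 4.22 × 680/(8200 + 680) = 0.323 V.
With the load, R2 becomes R2‖R_L = 383.4 Ω, so V = 4.22 × 383.4/8583 = 0.188 V.

Unloaded: 0.323 V; loaded: 0.188 V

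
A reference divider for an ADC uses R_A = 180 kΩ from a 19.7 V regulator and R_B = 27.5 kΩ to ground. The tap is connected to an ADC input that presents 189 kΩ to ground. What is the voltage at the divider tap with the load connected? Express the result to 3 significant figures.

V_out ≈ 2.32 V

The load sits in parallel with R_B: R_B‖R_L = (27.5 × 189) / (27.5 + 189) = 24.01 kΩ.
V_out = 19.7 × 24.01 / (180 + 24.01) = 19.7 × 24.01/204.0 = 2.32 V.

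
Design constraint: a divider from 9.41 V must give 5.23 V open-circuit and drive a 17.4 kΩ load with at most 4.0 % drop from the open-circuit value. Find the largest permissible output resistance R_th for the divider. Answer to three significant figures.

Loading drop = R_th/(R_th + R_L) ≤ 0.0400, so R_th ≤ R_L · ε/(1−ε) = 17.4 kΩ × 0.0400/0.9600 = 725 Ω.

R_th ≤ 725 Ω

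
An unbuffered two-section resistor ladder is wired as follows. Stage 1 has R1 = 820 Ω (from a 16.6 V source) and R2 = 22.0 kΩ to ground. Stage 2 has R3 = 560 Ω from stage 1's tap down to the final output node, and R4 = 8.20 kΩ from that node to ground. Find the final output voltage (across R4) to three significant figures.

Stage 2 presents R3+R4 = 8760 Ω as a load on stage 1's tap.
Stage 1's lower leg becomes R2‖(R3+R4) = 6265 Ω, so V_mid = 16.6 × 6265/7085 = 14.68 V.
Stage 2 is itself unloaded: V_out = V_mid × R4/(R3+R4) = 14.68 × 8200/8760 = 13.7 V.

V_out ≈ 13.7 V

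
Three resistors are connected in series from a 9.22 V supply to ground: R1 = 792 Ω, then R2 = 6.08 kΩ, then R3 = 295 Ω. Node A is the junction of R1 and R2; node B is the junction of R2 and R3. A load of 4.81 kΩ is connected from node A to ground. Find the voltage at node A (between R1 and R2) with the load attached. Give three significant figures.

Below node A the series string R2+R3 = 6375 Ω sits in parallel with the 4810 Ω load: 2742 Ω.
V_A = 9.22 × 2742/(792 + 2742) = 7.15 V.

V ≈ 7.15 V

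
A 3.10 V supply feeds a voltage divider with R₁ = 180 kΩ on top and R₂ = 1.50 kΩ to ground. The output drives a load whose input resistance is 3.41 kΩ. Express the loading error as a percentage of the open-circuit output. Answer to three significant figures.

The divider's output (Thévenin) resistance is R₁‖R₂ = 1.488 kΩ.
Fractional drop under load = R_th/(R_th + R_L) = 1.488 / (1.488 + 3.41) = 0.3037.
So the output falls by 30.4 %.

30.4 %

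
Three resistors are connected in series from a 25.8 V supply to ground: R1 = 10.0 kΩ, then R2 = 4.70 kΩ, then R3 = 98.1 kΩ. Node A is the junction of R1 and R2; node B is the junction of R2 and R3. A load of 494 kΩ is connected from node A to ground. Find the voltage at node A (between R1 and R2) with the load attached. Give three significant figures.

Below node A the series string R2+R3 = 102.8 kΩ sits in parallel with the 494 kΩ load: 85.09 kΩ.
V_A = 25.8 × 85.09/(10.0 + 85.09) = 23.1 V.

V ≈ 23.1 V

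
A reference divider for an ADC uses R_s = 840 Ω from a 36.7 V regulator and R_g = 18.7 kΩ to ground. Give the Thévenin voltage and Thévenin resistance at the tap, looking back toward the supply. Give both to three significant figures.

V_th is the open-circuit tap voltage: 36.7 × 18700/(840 + 18700) = 35.1 V.
With the supply zeroed, R_s and R_g appear in parallel from the tap: R_th = R_s‖R_g = (840 × 18700)/19540 = 804 Ω.

V_th = 35.1 V, R_th = 804 Ω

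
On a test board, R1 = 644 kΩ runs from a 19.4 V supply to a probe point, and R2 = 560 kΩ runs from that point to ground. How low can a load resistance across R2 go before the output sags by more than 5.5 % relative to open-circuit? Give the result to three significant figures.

Output resistance R_th = R1‖R2 = (644 × 560)/1204 = 299.5 kΩ.
The fractional drop is R_th/(R_th + R_L); requiring this ≤ 0.0550 gives R_L ≥ R_th(1/0.0550 − 1) = 299.5 × 17.18 = 5.15 MΩ.

R_L(min) ≈ 5.15 MΩ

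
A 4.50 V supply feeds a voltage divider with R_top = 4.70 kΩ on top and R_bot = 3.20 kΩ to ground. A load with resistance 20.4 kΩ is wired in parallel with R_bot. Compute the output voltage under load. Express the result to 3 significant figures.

V_out ≈ 1.67 V

The load sits in parallel with R_bot: R_bot‖R_L = (3.20 × 20.4) / (3.20 + 20.4) = 2.766 kΩ.
V_out = 4.50 × 2.766 / (4.70 + 2.766) = 4.50 × 2.766/7.466 = 1.67 V.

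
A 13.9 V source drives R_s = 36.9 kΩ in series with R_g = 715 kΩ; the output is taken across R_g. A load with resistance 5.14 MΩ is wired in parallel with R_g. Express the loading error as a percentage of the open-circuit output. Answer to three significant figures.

0.678 %

The divider's output (Thévenin) resistance is R_s‖R_g = 35.09 kΩ.
Fractional drop under load = R_th/(R_th + R_L) = 35.09 / (35.09 + 5140) = 0.006780.
So the output falls by 0.678 %.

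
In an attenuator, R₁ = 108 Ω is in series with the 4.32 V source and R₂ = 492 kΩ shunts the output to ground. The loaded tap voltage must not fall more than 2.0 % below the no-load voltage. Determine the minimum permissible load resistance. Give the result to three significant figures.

R_L(min) ≈ 5.29 kΩ

Output resistance R_th = R₁‖R₂ = (108 × 492000)/492100 = 108.0 Ω.
The fractional drop is R_th/(R_th + R_L); requiring this ≤ 0.0200 gives R_L ≥ R_th(1/0.0200 − 1) = 108.0 × 49.00 = 5.29 kΩ.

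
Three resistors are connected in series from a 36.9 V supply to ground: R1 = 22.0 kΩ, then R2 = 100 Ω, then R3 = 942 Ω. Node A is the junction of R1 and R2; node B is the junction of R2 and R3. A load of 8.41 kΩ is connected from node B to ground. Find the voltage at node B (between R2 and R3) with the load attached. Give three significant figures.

At node B, R3 is in parallel with the load: R3‖R_L = 847.1 Ω.
Below node A the resistance is R2 + (R3‖R_L) = 947.1 Ω, so V_A = 36.9 × 947.1/22950 = 1.523 V.
Then V_B = V_A × (R3‖R_L)/(R2 + R3‖R_L) = 1.523 × 847.1/947.1 = 1.36 V.

V ≈ 1.36 V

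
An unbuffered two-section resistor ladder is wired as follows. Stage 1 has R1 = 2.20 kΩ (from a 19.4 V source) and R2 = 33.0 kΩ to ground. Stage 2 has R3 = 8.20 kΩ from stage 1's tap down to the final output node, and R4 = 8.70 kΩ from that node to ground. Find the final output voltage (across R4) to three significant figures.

Stage 2 presents R3+R4 = 16.90 kΩ as a load on stage 1's tap.
Stage 1's lower leg becomes R2‖(R3+R4) = 11.18 kΩ, so V_mid = 19.4 × 11.18/13.38 = 16.21 V.
Stage 2 is itself unloaded: V_out = V_mid × R4/(R3+R4) = 16.21 × 8.70/16.90 = 8.34 V.

V_out ≈ 8.34 V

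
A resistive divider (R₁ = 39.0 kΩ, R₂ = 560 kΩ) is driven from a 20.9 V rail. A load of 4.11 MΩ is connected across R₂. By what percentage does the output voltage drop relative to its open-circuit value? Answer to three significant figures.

0.879 %

The divider's output (Thévenin) resistance is R₁‖R₂ = 36.46 kΩ.
Fractional drop under load = R_th/(R_th + R_L) = 36.46 / (36.46 + 4110) = 0.008793.
So the output falls by 0.879 %.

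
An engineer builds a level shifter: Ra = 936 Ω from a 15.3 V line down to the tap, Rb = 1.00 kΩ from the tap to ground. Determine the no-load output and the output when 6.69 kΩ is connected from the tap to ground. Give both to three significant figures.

Unloaded: 7.90 V; loaded: 7.37 V

Open-circuit: V = 15.3 × 1000/(936 + 1000) = 7.90 V.
With the load, Rb becomes Rb‖R_L = 870.0 Ω, so V = 15.3 × 870.0/1806 = 7.37 V.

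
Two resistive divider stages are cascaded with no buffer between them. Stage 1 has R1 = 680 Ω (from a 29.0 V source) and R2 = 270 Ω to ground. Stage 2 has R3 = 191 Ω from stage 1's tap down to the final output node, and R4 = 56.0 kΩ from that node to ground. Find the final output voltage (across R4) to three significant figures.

Stage 2 presents R3+R4 = 56190 Ω as a load on stage 1's tap.
Stage 1's lower leg becomes R2‖(R3+R4) = 268.7 Ω, so V_mid = 29.0 × 268.7/948.7 = 8.214 V.
Stage 2 is itself unloaded: V_out = V_mid × R4/(R3+R4) = 8.214 × 56000/56190 = 8.19 V.

V_out ≈ 8.19 V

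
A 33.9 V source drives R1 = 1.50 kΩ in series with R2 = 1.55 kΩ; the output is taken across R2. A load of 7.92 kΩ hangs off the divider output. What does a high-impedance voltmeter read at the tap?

V_out ≈ 15.7 V

The load sits in parallel with R2: R2‖R_L = (1.55 × 7.92) / (1.55 + 7.92) = 1.296 kΩ.
V_out = 33.9 × 1.296 / (1.50 + 1.296) = 33.9 × 1.296/2.796 = 15.7 V.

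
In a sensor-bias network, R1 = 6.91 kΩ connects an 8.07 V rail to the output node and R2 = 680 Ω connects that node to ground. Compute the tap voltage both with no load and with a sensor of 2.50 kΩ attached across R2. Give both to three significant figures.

Unloaded: 0.723 V; loaded: 0.580 V

Open-circuit: V = 8.07 × 680/(6910 + 680) = 0.723 V.
With the load, R2 becomes R2‖R_L = 534.6 Ω, so V = 8.07 × 534.6/7445 = 0.580 V.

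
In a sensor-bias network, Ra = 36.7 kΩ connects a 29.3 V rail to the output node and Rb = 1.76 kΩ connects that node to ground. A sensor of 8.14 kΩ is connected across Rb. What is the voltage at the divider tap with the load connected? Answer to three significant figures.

V_out ≈ 1.11 V

The load sits in parallel with Rb: Rb‖R_L = (1.76 × 8.14) / (1.76 + 8.14) = 1.447 kΩ.
V_out = 29.3 × 1.447 / (36.7 + 1.447) = 29.3 × 1.447/38.15 = 1.11 V.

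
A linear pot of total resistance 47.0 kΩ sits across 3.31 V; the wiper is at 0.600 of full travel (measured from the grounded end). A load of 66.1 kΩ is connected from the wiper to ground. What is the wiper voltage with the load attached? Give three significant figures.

The wiper splits the pot into (1−α)R = 18.80 kΩ above and αR = 28.20 kΩ below.
Lower section ‖ load = 19.77 kΩ.
V_wiper = 3.31 × 19.77/(18.80 + 19.77) = 1.70 V.

V ≈ 1.70 V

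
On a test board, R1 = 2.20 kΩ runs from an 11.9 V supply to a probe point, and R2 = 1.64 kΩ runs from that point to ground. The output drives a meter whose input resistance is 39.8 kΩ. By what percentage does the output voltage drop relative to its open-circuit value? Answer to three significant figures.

2.31 %

The divider's output (Thévenin) resistance is R1‖R2 = 0.9396 kΩ.
Fractional drop under load = R_th/(R_th + R_L) = 0.9396 / (0.9396 + 39.8) = 0.02306.
So the output falls by 2.31 %.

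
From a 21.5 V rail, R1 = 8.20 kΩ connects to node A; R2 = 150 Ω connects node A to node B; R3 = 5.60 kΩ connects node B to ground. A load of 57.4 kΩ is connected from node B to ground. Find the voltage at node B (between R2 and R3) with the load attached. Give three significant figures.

V ≈ 8.15 V

At node B, R3 is in parallel with the load: R3‖R_L = 5102 Ω.
Below node A the resistance is R2 + (R3‖R_L) = 5252 Ω, so V_A = 21.5 × 5252/13450 = 8.394 V.
Then V_B = V_A × (R3‖R_L)/(R2 + R3‖R_L) = 8.394 × 5102/5252 = 8.15 V.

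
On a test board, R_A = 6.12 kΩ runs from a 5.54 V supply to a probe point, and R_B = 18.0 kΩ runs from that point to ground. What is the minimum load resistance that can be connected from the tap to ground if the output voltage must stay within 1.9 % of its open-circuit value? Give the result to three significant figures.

R_L(min) ≈ 236 kΩ

Output resistance R_th = R_A‖R_B = (6.12 × 18.0)/24.12 = 4.567 kΩ.
The fractional drop is R_th/(R_th + R_L); requiring this ≤ 0.0190 gives R_L ≥ R_th(1/0.0190 − 1) = 4.567 × 51.63 = 236 kΩ.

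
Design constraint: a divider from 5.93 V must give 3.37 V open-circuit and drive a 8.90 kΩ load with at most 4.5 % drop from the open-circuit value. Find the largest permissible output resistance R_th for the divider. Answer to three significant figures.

R_th ≤ 419 Ω

Loading drop = R_th/(R_th + R_L) ≤ 0.0450, so R_th ≤ R_L · ε/(1−ε) = 8.90 kΩ × 0.0450/0.9550 = 419 Ω.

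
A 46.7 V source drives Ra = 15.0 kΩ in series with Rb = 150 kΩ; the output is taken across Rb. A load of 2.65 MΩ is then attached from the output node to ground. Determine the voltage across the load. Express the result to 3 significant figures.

The load sits in parallel with Rb: Rb‖R_L = (150 × 2650) / (150 + 2650) = 142.0 kΩ.
V_out = 46.7 × 142.0 / (15.0 + 142.0) = 46.7 × 142.0/157.0 = 42.2 V.

V_out ≈ 42.2 V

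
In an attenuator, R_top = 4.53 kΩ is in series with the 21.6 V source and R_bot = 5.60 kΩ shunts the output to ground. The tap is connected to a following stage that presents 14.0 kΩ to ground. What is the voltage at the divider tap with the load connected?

V_out ≈ 10.1 V

The load sits in parallel with R_bot: R_bot‖R_L = (5.60 × 14.0) / (5.60 + 14.0) = 4.000 kΩ.
V_out = 21.6 × 4.000 / (4.53 + 4.000) = 21.6 × 4.000/8.530 = 10.1 V.
(Unloaded it would have been 11.9 V.)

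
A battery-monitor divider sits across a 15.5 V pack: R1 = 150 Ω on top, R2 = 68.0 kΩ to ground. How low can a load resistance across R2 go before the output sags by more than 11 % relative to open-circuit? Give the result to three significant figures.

Output resistance R_th = R1‖R2 = (150 × 68000)/68150 = 149.7 Ω.
The fractional drop is R_th/(R_th + R_L); requiring this ≤ 0.110 gives R_L ≥ R_th(1/0.110 − 1) = 149.7 × 8.091 = 1.21 kΩ.

R_L(min) ≈ 1.21 kΩ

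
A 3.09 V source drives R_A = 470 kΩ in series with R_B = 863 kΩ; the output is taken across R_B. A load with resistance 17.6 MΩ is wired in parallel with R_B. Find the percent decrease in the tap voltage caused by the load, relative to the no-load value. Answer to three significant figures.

1.70 %

The divider's output (Thévenin) resistance is R_A‖R_B = 304.3 kΩ.
Fractional drop under load = R_th/(R_th + R_L) = 304.3 / (304.3 + 17600) = 0.01700.
So the output falls by 1.70 %.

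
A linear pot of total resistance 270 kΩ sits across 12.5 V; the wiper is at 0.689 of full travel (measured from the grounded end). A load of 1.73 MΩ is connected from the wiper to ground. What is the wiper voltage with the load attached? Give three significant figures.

V ≈ 8.33 V

The wiper splits the pot into (1−α)R = 83.97 kΩ above and αR = 186.0 kΩ below.
Lower section ‖ load = 168.0 kΩ.
V_wiper = 12.5 × 168.0/(83.97 + 168.0) = 8.33 V.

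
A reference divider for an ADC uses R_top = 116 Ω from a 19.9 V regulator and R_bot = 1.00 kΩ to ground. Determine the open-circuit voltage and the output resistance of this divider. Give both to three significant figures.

V_th is the open-circuit tap voltage: 19.9 × 1000/(116 + 1000) = 17.8 V.
With the supply zeroed, R_top and R_bot appear in parallel from the tap: R_th = R_top‖R_bot = (116 × 1000)/1116 = 104 Ω.

V_th = 17.8 V, R_th = 104 Ω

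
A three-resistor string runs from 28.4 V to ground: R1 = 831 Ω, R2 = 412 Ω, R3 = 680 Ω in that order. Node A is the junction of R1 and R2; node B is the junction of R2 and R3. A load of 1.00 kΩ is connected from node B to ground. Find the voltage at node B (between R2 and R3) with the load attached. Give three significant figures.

V ≈ 6.98 V

At node B, R3 is in parallel with the load: R3‖R_L = 404.8 Ω.
Below node A the resistance is R2 + (R3‖R_L) = 816.8 Ω, so V_A = 28.4 × 816.8/1648 = 14.08 V.
Then V_B = V_A × (R3‖R_L)/(R2 + R3‖R_L) = 14.08 × 404.8/816.8 = 6.98 V.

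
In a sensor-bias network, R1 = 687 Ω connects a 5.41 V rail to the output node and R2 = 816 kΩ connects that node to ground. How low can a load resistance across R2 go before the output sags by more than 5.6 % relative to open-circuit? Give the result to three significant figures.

R_L(min) ≈ 11.6 kΩ

Output resistance R_th = R1‖R2 = (687 × 816000)/816700 = 686.4 Ω.
The fractional drop is R_th/(R_th + R_L); requiring this ≤ 0.0560 gives R_L ≥ R_th(1/0.0560 − 1) = 686.4 × 16.86 = 11.6 kΩ.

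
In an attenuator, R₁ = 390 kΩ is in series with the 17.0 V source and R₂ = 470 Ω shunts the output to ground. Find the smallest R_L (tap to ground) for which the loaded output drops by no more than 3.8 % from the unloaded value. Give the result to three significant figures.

Output resistance R_th = R₁‖R₂ = (390000 × 470)/390500 = 469.4 Ω.
The fractional drop is R_th/(R_th + R_L); requiring this ≤ 0.0380 gives R_L ≥ R_th(1/0.0380 − 1) = 469.4 × 25.32 = 11.9 kΩ.

R_L(min) ≈ 11.9 kΩ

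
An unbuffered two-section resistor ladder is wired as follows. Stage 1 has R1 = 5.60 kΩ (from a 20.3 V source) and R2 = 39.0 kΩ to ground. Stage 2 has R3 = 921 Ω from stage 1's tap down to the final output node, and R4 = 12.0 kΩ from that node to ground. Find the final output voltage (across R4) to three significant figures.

V_out ≈ 12.0 V

Stage 2 presents R3+R4 = 12920 Ω as a load on stage 1's tap.
Stage 1's lower leg becomes R2‖(R3+R4) = 9705 Ω, so V_mid = 20.3 × 9705/15310 = 12.87 V.
Stage 2 is itself unloaded: V_out = V_mid × R4/(R3+R4) = 12.87 × 12000/12920 = 12.0 V.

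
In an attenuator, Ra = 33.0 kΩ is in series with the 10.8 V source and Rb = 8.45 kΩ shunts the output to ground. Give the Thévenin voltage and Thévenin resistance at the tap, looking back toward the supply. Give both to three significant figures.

V_th is the open-circuit tap voltage: 10.8 × 8.45/(33.0 + 8.45) = 2.20 V.
With the supply zeroed, Ra and Rb appear in parallel from the tap: R_th = Ra‖Rb = (33.0 × 8.45)/41.45 = 6.73 kΩ.

V_th = 2.20 V, R_th = 6.73 kΩ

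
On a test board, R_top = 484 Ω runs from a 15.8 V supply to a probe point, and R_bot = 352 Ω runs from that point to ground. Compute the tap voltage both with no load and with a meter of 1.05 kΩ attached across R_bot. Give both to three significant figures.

Open-circuit: V = 15.8 × 352/(484 + 352) = 6.65 V.
With the load, R_bot becomes R_bot‖R_L = 263.6 Ω, so V = 15.8 × 263.6/747.6 = 5.57 V.

Unloaded: 6.65 V; loaded: 5.57 V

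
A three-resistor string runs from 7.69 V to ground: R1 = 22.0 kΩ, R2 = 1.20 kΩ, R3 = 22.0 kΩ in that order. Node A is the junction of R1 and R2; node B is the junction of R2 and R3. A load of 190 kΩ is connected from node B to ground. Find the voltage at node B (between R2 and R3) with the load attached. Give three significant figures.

V ≈ 3.53 V

At node B, R3 is in parallel with the load: R3‖R_L = 19.72 kΩ.
Below node A the resistance is R2 + (R3‖R_L) = 20.92 kΩ, so V_A = 7.69 × 20.92/42.92 = 3.748 V.
Then V_B = V_A × (R3‖R_L)/(R2 + R3‖R_L) = 3.748 × 19.72/20.92 = 3.53 V.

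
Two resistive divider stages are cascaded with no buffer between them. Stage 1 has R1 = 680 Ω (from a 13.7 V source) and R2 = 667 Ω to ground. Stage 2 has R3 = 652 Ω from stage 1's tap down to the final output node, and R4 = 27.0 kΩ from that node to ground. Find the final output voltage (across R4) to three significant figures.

V_out ≈ 6.54 V

Stage 2 presents R3+R4 = 27650 Ω as a load on stage 1's tap.
Stage 1's lower leg becomes R2‖(R3+R4) = 651.3 Ω, so V_mid = 13.7 × 651.3/1331 = 6.702 V.
Stage 2 is itself unloaded: V_out = V_mid × R4/(R3+R4) = 6.702 × 27000/27650 = 6.54 V.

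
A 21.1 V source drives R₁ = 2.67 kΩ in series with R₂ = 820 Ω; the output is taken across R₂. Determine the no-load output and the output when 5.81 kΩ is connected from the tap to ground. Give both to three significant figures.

Unloaded: 4.96 V; loaded: 4.47 V

Open-circuit: V = 21.1 × 820/(2670 + 820) = 4.96 V.
With the load, R₂ becomes R₂‖R_L = 718.6 Ω, so V = 21.1 × 718.6/3389 = 4.47 V.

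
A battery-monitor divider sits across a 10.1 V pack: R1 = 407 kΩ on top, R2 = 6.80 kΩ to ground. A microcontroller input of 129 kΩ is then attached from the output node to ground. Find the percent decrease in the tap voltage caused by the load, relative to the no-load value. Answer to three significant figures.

The divider's output (Thévenin) resistance is R1‖R2 = 6.688 kΩ.
Fractional drop under load = R_th/(R_th + R_L) = 6.688 / (6.688 + 129) = 0.04929.
So the output falls by 4.93 %.

4.93 %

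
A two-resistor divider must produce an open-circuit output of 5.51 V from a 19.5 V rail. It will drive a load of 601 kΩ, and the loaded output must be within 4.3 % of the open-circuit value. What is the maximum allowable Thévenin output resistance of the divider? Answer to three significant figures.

Loading drop = R_th/(R_th + R_L) ≤ 0.0430, so R_th ≤ R_L · ε/(1−ε) = 601 kΩ × 0.0430/0.9570 = 27.0 kΩ.
(Any R1, R2 with R2/(R1+R2) = 0.283 and R1‖R2 ≤ 27.0 kΩ will meet the spec.)

R_th ≤ 27.0 kΩ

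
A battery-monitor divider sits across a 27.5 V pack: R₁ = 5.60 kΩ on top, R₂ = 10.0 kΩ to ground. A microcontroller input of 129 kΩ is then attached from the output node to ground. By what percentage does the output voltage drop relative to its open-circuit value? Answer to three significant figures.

2.71 %

The divider's output (Thévenin) resistance is R₁‖R₂ = 3.590 kΩ.
Fractional drop under load = R_th/(R_th + R_L) = 3.590 / (3.590 + 129) = 0.02707.
So the output falls by 2.71 %.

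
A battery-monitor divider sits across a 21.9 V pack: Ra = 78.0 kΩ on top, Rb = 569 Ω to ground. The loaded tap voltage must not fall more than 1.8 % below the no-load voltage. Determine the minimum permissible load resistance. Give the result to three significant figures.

R_L(min) ≈ 30.8 kΩ

Output resistance R_th = Ra‖Rb = (78000 × 569)/78570 = 564.9 Ω.
The fractional drop is R_th/(R_th + R_L); requiring this ≤ 0.0180 gives R_L ≥ R_th(1/0.0180 − 1) = 564.9 × 54.56 = 30.8 kΩ.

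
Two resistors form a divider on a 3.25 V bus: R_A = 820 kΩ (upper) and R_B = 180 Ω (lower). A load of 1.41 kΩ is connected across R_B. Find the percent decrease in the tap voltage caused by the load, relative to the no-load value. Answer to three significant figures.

11.3 %

Unloaded V = 3.25 × 180/820200 = 0.00071326 V.
Loaded: R_B‖R_L = 159.6 Ω, giving V = 3.25 × 159.6/820200 = 0.00063253 V.
Drop = (0.00071326 − 0.00063253) / 0.00071326 = 11.3 %.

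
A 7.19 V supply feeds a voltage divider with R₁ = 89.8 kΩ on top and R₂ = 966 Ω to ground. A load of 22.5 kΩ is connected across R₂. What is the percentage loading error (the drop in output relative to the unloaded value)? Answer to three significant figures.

4.07 %

The divider's output (Thévenin) resistance is R₁‖R₂ = 955.7 Ω.
Fractional drop under load = R_th/(R_th + R_L) = 955.7 / (955.7 + 22500) = 0.04075.
So the output falls by 4.07 %.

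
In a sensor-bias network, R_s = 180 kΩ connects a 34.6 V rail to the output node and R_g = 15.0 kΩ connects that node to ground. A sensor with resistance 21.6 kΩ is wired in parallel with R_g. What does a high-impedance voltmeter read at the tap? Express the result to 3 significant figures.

The load sits in parallel with R_g: R_g‖R_L = (15.0 × 21.6) / (15.0 + 21.6) = 8.852 kΩ.
V_out = 34.6 × 8.852 / (180 + 8.852) = 34.6 × 8.852/188.9 = 1.62 V.
(Unloaded it would have been 2.66 V.)

V_out ≈ 1.62 V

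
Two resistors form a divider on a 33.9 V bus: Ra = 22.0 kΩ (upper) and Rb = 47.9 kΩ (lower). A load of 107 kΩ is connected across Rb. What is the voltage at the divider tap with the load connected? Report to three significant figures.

The load sits in parallel with Rb: Rb‖R_L = (47.9 × 107) / (47.9 + 107) = 33.09 kΩ.
V_out = 33.9 × 33.09 / (22.0 + 33.09) = 33.9 × 33.09/55.09 = 20.4 V.

V_out ≈ 20.4 V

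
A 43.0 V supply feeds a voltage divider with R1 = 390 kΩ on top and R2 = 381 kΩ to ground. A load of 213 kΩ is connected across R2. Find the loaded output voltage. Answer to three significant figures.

V_out ≈ 11.2 V

The load sits in parallel with R2: R2‖R_L = (381 × 213) / (381 + 213) = 136.6 kΩ.
V_out = 43.0 × 136.6 / (390 + 136.6) = 43.0 × 136.6/526.6 = 11.2 V.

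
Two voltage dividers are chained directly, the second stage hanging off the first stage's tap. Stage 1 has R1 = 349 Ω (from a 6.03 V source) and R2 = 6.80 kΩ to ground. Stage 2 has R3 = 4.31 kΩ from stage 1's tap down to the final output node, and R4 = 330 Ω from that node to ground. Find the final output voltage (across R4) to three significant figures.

Stage 2 presents R3+R4 = 4640 Ω as a load on stage 1's tap.
Stage 1's lower leg becomes R2‖(R3+R4) = 2758 Ω, so V_mid = 6.03 × 2758/3107 = 5.353 V.
Stage 2 is itself unloaded: V_out = V_mid × R4/(R3+R4) = 5.353 × 330/4640 = 0.381 V.

V_out ≈ 0.381 V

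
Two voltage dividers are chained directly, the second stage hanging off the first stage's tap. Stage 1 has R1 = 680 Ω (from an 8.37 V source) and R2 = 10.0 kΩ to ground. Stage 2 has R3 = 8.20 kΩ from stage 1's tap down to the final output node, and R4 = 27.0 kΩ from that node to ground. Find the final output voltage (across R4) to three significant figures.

Stage 2 presents R3+R4 = 35200 Ω as a load on stage 1's tap.
Stage 1's lower leg becomes R2‖(R3+R4) = 7788 Ω, so V_mid = 8.37 × 7788/8468 = 7.698 V.
Stage 2 is itself unloaded: V_out = V_mid × R4/(R3+R4) = 7.698 × 27000/35200 = 5.90 V.

V_out ≈ 5.90 V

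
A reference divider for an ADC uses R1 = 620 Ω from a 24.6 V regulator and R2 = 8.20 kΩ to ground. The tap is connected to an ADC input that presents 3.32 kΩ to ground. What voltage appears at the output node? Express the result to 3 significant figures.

V_out ≈ 19.5 V

The load sits in parallel with R2: R2‖R_L = (8200 × 3320) / (8200 + 3320) = 2363 Ω.
V_out = 24.6 × 2363 / (620 + 2363) = 24.6 × 2363/2983 = 19.5 V.
(Unloaded it would have been 22.9 V.)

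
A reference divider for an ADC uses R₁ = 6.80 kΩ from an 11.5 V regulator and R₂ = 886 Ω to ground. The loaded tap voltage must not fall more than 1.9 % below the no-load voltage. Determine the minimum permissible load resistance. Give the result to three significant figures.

R_L(min) ≈ 40.5 kΩ

Output resistance R_th = R₁‖R₂ = (6800 × 886)/7686 = 783.9 Ω.
The fractional drop is R_th/(R_th + R_L); requiring this ≤ 0.0190 gives R_L ≥ R_th(1/0.0190 − 1) = 783.9 × 51.63 = 40.5 kΩ.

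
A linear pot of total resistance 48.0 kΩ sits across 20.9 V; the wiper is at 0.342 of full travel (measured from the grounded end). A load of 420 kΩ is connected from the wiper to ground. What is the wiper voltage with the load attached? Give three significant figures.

The wiper splits the pot into (1−α)R = 31.58 kΩ above and αR = 16.42 kΩ below.
Lower section ‖ load = 15.80 kΩ.
V_wiper = 20.9 × 15.80/(31.58 + 15.80) = 6.97 V.

V ≈ 6.97 V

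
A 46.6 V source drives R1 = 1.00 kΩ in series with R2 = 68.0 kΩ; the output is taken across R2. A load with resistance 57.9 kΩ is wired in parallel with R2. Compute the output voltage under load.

The load sits in parallel with R2: R2‖R_L = (68.0 × 57.9) / (68.0 + 57.9) = 31.27 kΩ.
V_out = 46.6 × 31.27 / (1.00 + 31.27) = 46.6 × 31.27/32.27 = 45.2 V.

V_out ≈ 45.2 V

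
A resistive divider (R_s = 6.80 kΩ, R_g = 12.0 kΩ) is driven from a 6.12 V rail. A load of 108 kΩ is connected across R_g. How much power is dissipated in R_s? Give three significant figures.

P ≈ 0.822 mW

Total resistance from the source is R_s + (R_g‖R_L) = 17.60 kΩ, so I = 6.12/17.60 kΩ = 0.3477 mA.
P = I²·R_s = (0.3477 mA)² × 6.80 kΩ = 0.822 mW.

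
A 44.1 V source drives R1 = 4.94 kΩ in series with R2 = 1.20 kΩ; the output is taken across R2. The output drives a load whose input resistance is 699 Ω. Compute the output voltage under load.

V_out ≈ 3.62 V

The load sits in parallel with R2: R2‖R_L = (1200 × 699) / (1200 + 699) = 441.7 Ω.
V_out = 44.1 × 441.7 / (4940 + 441.7) = 44.1 × 441.7/5382 = 3.62 V.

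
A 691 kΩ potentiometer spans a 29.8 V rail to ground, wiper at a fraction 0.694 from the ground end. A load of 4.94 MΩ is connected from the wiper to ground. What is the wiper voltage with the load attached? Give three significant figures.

V ≈ 20.1 V

The wiper splits the pot into (1−α)R = 211.4 kΩ above and αR = 479.6 kΩ below.
Lower section ‖ load = 437.1 kΩ.
V_wiper = 29.8 × 437.1/(211.4 + 437.1) = 20.1 V.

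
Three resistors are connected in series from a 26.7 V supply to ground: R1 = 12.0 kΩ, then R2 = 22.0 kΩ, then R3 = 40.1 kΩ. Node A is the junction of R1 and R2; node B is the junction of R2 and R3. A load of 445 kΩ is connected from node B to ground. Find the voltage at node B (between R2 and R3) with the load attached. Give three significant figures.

At node B, R3 is in parallel with the load: R3‖R_L = 36.79 kΩ.
Below node A the resistance is R2 + (R3‖R_L) = 58.79 kΩ, so V_A = 26.7 × 58.79/70.79 = 22.17 V.
Then V_B = V_A × (R3‖R_L)/(R2 + R3‖R_L) = 22.17 × 36.79/58.79 = 13.9 V.

V ≈ 13.9 V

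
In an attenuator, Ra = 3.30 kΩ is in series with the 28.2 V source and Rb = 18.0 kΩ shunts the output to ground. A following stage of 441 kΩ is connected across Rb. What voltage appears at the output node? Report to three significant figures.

V_out ≈ 23.7 V

The load sits in parallel with Rb: Rb‖R_L = (18.0 × 441) / (18.0 + 441) = 17.29 kΩ.
V_out = 28.2 × 17.29 / (3.30 + 17.29) = 28.2 × 17.29/20.59 = 23.7 V.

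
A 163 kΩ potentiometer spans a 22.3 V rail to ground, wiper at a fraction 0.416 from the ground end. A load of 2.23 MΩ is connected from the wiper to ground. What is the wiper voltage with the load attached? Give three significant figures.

V ≈ 9.11 V

The wiper splits the pot into (1−α)R = 95.19 kΩ above and αR = 67.81 kΩ below.
Lower section ‖ load = 65.81 kΩ.
V_wiper = 22.3 × 65.81/(95.19 + 65.81) = 9.11 V.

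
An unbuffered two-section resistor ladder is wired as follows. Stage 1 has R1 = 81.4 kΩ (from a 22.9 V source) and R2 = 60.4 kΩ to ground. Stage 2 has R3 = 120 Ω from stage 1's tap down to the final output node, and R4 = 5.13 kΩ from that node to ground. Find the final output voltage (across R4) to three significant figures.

V_out ≈ 1.25 V

Stage 2 presents R3+R4 = 5250 Ω as a load on stage 1's tap.
Stage 1's lower leg becomes R2‖(R3+R4) = 4830 Ω, so V_mid = 22.9 × 4830/86230 = 1.283 V.
Stage 2 is itself unloaded: V_out = V_mid × R4/(R3+R4) = 1.283 × 5130/5250 = 1.25 V.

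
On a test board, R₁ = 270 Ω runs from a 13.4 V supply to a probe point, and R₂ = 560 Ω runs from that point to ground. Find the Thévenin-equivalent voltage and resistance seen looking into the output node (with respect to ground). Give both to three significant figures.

V_th is the open-circuit tap voltage: 13.4 × 560/(270 + 560) = 9.04 V.
With the supply zeroed, R₁ and R₂ appear in parallel from the tap: R_th = R₁‖R₂ = (270 × 560)/830.0 = 182 Ω.

V_th = 9.04 V, R_th = 182 Ω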